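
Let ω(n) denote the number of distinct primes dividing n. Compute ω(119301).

119301 = 3 · 39767
39767 = 7 · 5681
5681 = 13 · 437
437 = 19 · 23
119301 = 3 · 7 · 13 · 19 · 23, which has 5 distinct prime factors.

5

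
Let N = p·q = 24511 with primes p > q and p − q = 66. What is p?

Since p = q + 66, we have 24511 = q(q + 66), so q² + 66q − 24511 = 0.
Discriminant: 66² + 4·24511 = 4356 + 98044 = 102400; √102400 = 320.
q = (−66 + 320)/2 = 127, and p = q + 66 = 193.
Check: 127 · 193 = 24511.

193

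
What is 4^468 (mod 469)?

344

4^1 ≡ 4 (mod 469)
4^2 ≡ 4^2 = 16 ≡ 16 (mod 469)
4^4 ≡ 16^2 = 256 ≡ 256 (mod 469)
4^8 ≡ 256^2 = 65536 ≡ 345 (mod 469)
4^16 ≡ 345^2 = 119025 ≡ 368 (mod 469)
4^32 ≡ 368^2 = 135424 ≡ 352 (mod 469)
4^64 ≡ 352^2 = 123904 ≡ 88 (mod 469)
4^128 ≡ 88^2 = 7744 ≡ 240 (mod 469)
4^256 ≡ 240^2 = 57600 ≡ 382 (mod 469)
468 = 256 + 128 + 64 + 16 + 4 in binary powers of 2.
So 4^468 ≡ 382 · 240 · 88 · 368 · 256 ≡ 344 (mod 469).
Since 344 ≠ 1, base 4 is a Fermat witness: 469 is composite.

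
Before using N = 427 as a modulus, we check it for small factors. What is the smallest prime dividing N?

7

427 is odd.
Digit sum 13, not divisible by 3.
Ends in 7: not divisible by 5.
7: 427 = 7·61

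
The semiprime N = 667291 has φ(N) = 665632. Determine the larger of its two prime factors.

φ(n) = (p−1)(q−1) = n − (p+q) + 1, so p + q = 667291 − 665632 + 1 = 1660.
p and q are the roots of t² − 1660t + 667291 = 0.
Discriminant: 1660² − 4·667291 = 2755600 − 2669164 = 86436; √86436 = 294.
q = (1660 − 294)/2 = 683, p = (1660 + 294)/2 = 977.
Check: 683 · 977 = 667291.

977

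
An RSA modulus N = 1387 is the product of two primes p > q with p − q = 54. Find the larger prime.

73

Since p = q + 54, we have 1387 = q(q + 54), so q² + 54q − 1387 = 0.
Discriminant: 54² + 4·1387 = 2916 + 5548 = 8464; √8464 = 92.
q = (−54 + 92)/2 = 19, and p = q + 54 = 73.
Check: 19 · 73 = 1387.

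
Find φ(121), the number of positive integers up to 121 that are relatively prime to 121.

110

Factor: 121 = 11^2.
φ(121) = 11^1·(11−1) = 110.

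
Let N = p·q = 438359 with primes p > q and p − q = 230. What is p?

Since p = q + 230, we have 438359 = q(q + 230), so q² + 230q − 438359 = 0.
Discriminant: 230² + 4·438359 = 52900 + 1753436 = 1806336; √1806336 = 1344.
q = (−230 + 1344)/2 = 557, and p = q + 230 = 787.
Check: 557 · 787 = 438359.

787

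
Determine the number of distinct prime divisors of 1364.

1364 = 2^2 · 341
341 = 11 · 31
1364 = 2^2 · 11 · 31, which has 3 distinct prime factors.

3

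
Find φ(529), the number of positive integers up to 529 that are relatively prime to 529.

506

Factor: 529 = 23^2.
φ(529) = 23^1·(23−1) = 506.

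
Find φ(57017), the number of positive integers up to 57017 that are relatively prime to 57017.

52272

Factor: 57017 = 23 · 37 · 67.
φ(57017) = (23−1) · (37−1) · (67−1) = 22 · 36 · 66 = 52272.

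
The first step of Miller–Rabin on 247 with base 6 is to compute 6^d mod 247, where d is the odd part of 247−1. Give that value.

125

247 − 1 = 246 = 2^1 · 123, so d = 123.
6^1 ≡ 6 (mod 247)
6^2 ≡ 6^2 = 36 ≡ 36 (mod 247)
6^4 ≡ 36^2 = 1296 ≡ 61 (mod 247)
6^8 ≡ 61^2 = 3721 ≡ 16 (mod 247)
6^16 ≡ 16^2 = 256 ≡ 9 (mod 247)
6^32 ≡ 9^2 = 81 ≡ 81 (mod 247)
6^64 ≡ 81^2 = 6561 ≡ 139 (mod 247)
123 = 64 + 32 + 16 + 8 + 2 + 1 in binary powers of 2.
So 6^123 ≡ 139 · 81 · 9 · 16 · 36 · 6 ≡ 125 (mod 247).
Squaring chain: 125; never reaches −1, so base 6 is a Miller–Rabin witness that 247 is composite.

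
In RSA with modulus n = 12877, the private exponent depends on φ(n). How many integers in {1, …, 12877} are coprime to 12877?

12636

Factor: 12877 = 79 · 163.
φ(12877) = (79−1) · (163−1) = 78 · 162 = 12636.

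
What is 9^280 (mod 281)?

9^1 ≡ 9 (mod 281)
9^2 ≡ 9^2 = 81 ≡ 81 (mod 281)
9^4 ≡ 81^2 = 6561 ≡ 98 (mod 281)
9^8 ≡ 98^2 = 9604 ≡ 50 (mod 281)
9^16 ≡ 50^2 = 2500 ≡ 252 (mod 281)
9^32 ≡ 252^2 = 63504 ≡ 279 (mod 281)
9^64 ≡ 279^2 = 77841 ≡ 4 (mod 281)
9^128 ≡ 4^2 = 16 ≡ 16 (mod 281)
9^256 ≡ 16^2 = 256 ≡ 256 (mod 281)
280 = 256 + 16 + 8 in binary powers of 2.
So 9^280 ≡ 256 · 252 · 50 ≡ 1 (mod 281).
Since the result is 1, base 9 gives no evidence that 281 is composite.

1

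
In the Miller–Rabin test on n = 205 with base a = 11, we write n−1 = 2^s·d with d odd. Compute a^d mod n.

181

205 − 1 = 204 = 2^2 · 51, so d = 51.
11^1 ≡ 11 (mod 205)
11^2 ≡ 11^2 = 121 ≡ 121 (mod 205)
11^4 ≡ 121^2 = 14641 ≡ 86 (mod 205)
11^8 ≡ 86^2 = 7396 ≡ 16 (mod 205)
11^16 ≡ 16^2 = 256 ≡ 51 (mod 205)
11^32 ≡ 51^2 = 2601 ≡ 141 (mod 205)
51 = 32 + 16 + 2 + 1 in binary powers of 2.
So 11^51 ≡ 141 · 51 · 121 · 11 ≡ 181 (mod 205).
Squaring chain: 181 → 166; never reaches −1, so base 11 is a Miller–Rabin witness that 205 is composite.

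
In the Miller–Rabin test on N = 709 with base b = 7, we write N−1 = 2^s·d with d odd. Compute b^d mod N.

709 − 1 = 708 = 2^2 · 177, so d = 177.
7^1 ≡ 7 (mod 709)
7^2 ≡ 7^2 = 49 ≡ 49 (mod 709)
7^4 ≡ 49^2 = 2401 ≡ 274 (mod 709)
7^8 ≡ 274^2 = 75076 ≡ 631 (mod 709)
7^16 ≡ 631^2 = 398161 ≡ 412 (mod 709)
7^32 ≡ 412^2 = 169744 ≡ 293 (mod 709)
7^64 ≡ 293^2 = 85849 ≡ 60 (mod 709)
7^128 ≡ 60^2 = 3600 ≡ 55 (mod 709)
177 = 128 + 32 + 16 + 1 in binary powers of 2.
So 7^177 ≡ 55 · 293 · 412 · 7 ≡ 1 (mod 709).
Since 7^d ≡ 1 (mod 709), base 7 does not prove 709 composite.

1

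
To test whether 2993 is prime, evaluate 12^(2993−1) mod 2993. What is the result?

12^1 ≡ 12 (mod 2993)
12^2 ≡ 12^2 = 144 ≡ 144 (mod 2993)
12^4 ≡ 144^2 = 20736 ≡ 2778 (mod 2993)
12^8 ≡ 2778^2 = 7717284 ≡ 1330 (mod 2993)
12^16 ≡ 1330^2 = 1768900 ≡ 37 (mod 2993)
12^32 ≡ 37^2 = 1369 ≡ 1369 (mod 2993)
12^64 ≡ 1369^2 = 1874161 ≡ 543 (mod 2993)
12^128 ≡ 543^2 = 294849 ≡ 1535 (mod 2993)
12^256 ≡ 1535^2 = 2356225 ≡ 734 (mod 2993)
12^512 ≡ 734^2 = 538756 ≡ 16 (mod 2993)
12^1024 ≡ 16^2 = 256 ≡ 256 (mod 2993)
12^2048 ≡ 256^2 = 65536 ≡ 2683 (mod 2993)
2992 = 2048 + 512 + 256 + 128 + 32 + 16 in binary powers of 2.
So 12^2992 ≡ 2683 · 16 · 734 · 1535 · 1369 · 37 ≡ 1902 (mod 2993).
Since 1902 ≠ 1, base 12 is a Fermat witness: 2993 is composite.

1902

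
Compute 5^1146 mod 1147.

249

5^1 ≡ 5 (mod 1147)
5^2 ≡ 5^2 = 25 ≡ 25 (mod 1147)
5^4 ≡ 25^2 = 625 ≡ 625 (mod 1147)
5^8 ≡ 625^2 = 390625 ≡ 645 (mod 1147)
5^16 ≡ 645^2 = 416025 ≡ 811 (mod 1147)
5^32 ≡ 811^2 = 657721 ≡ 490 (mod 1147)
5^64 ≡ 490^2 = 240100 ≡ 377 (mod 1147)
5^128 ≡ 377^2 = 142129 ≡ 1048 (mod 1147)
5^256 ≡ 1048^2 = 1098304 ≡ 625 (mod 1147)
5^512 ≡ 625^2 = 390625 ≡ 645 (mod 1147)
5^1024 ≡ 645^2 = 416025 ≡ 811 (mod 1147)
1146 = 1024 + 64 + 32 + 16 + 8 + 2 in binary powers of 2.
So 5^1146 ≡ 811 · 377 · 490 · 811 · 645 · 25 ≡ 249 (mod 1147).
Since 249 ≠ 1, base 5 is a Fermat witness: 1147 is composite.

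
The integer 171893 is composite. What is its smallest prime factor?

19

171893 is odd.
Digit sum 29, not divisible by 3.
Ends in 3: not divisible by 5.
7: 171893 = 7·24556 + 1
11: 171893 = 11·15626 + 7
13: 171893 = 13·13222 + 7
17: 171893 = 17·10111 + 6
19: 171893 = 19·9047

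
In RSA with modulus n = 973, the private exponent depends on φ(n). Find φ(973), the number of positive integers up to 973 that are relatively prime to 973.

828

Factor: 973 = 7 · 139.
φ(973) = (7−1) · (139−1) = 6 · 138 = 828.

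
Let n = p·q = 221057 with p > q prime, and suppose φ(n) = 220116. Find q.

443

φ(n) = (p−1)(q−1) = n − (p+q) + 1, so p + q = 221057 − 220116 + 1 = 942.
p and q are the roots of t² − 942t + 221057 = 0.
Discriminant: 942² − 4·221057 = 887364 − 884228 = 3136; √3136 = 56.
q = (942 − 56)/2 = 443, p = (942 + 56)/2 = 499.
Check: 443 · 499 = 221057.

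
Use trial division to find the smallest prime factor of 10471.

10471 is odd.
Digit sum 13, not divisible by 3.
Ends in 1: not divisible by 5.
7: 10471 = 7·1495 + 6
11: 10471 = 11·951 + 10
13: 10471 = 13·805 + 6
17: 10471 = 17·615 + 16
19: 10471 = 19·551 + 2
23: 10471 = 23·455 + 6
29: 10471 = 29·361 + 2
31: 10471 = 31·337 + 24
37: 10471 = 37·283

37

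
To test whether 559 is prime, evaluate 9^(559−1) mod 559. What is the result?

9^1 ≡ 9 (mod 559)
9^2 ≡ 9^2 = 81 ≡ 81 (mod 559)
9^4 ≡ 81^2 = 6561 ≡ 412 (mod 559)
9^8 ≡ 412^2 = 169744 ≡ 367 (mod 559)
9^16 ≡ 367^2 = 134689 ≡ 529 (mod 559)
9^32 ≡ 529^2 = 279841 ≡ 341 (mod 559)
9^64 ≡ 341^2 = 116281 ≡ 9 (mod 559)
9^128 ≡ 9^2 = 81 ≡ 81 (mod 559)
9^256 ≡ 81^2 = 6561 ≡ 412 (mod 559)
9^512 ≡ 412^2 = 169744 ≡ 367 (mod 559)
558 = 512 + 32 + 8 + 4 + 2 in binary powers of 2.
So 9^558 ≡ 367 · 341 · 367 · 412 · 81 ≡ 274 (mod 559).
Since 274 ≠ 1, base 9 is a Fermat witness: 559 is composite.

274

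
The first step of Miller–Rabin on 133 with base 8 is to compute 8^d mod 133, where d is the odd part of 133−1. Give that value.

133 − 1 = 132 = 2^2 · 33, so d = 33.
8^1 ≡ 8 (mod 133)
8^2 ≡ 8^2 = 64 ≡ 64 (mod 133)
8^4 ≡ 64^2 = 4096 ≡ 106 (mod 133)
8^8 ≡ 106^2 = 11236 ≡ 64 (mod 133)
8^16 ≡ 64^2 = 4096 ≡ 106 (mod 133)
8^32 ≡ 106^2 = 11236 ≡ 64 (mod 133)
33 = 32 + 1 in binary powers of 2.
So 8^33 ≡ 64 · 8 ≡ 113 (mod 133).
Squaring chain: 113 → 1; never reaches −1, so base 8 is a Miller–Rabin witness that 133 is composite.

113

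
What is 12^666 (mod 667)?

492

12^1 ≡ 12 (mod 667)
12^2 ≡ 12^2 = 144 ≡ 144 (mod 667)
12^4 ≡ 144^2 = 20736 ≡ 59 (mod 667)
12^8 ≡ 59^2 = 3481 ≡ 146 (mod 667)
12^16 ≡ 146^2 = 21316 ≡ 639 (mod 667)
12^32 ≡ 639^2 = 408321 ≡ 117 (mod 667)
12^64 ≡ 117^2 = 13689 ≡ 349 (mod 667)
12^128 ≡ 349^2 = 121801 ≡ 407 (mod 667)
12^256 ≡ 407^2 = 165649 ≡ 233 (mod 667)
12^512 ≡ 233^2 = 54289 ≡ 262 (mod 667)
666 = 512 + 128 + 16 + 8 + 2 in binary powers of 2.
So 12^666 ≡ 262 · 407 · 639 · 146 · 144 ≡ 492 (mod 667).
Since 492 ≠ 1, base 12 is a Fermat witness: 667 is composite.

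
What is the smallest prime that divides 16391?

37

16391 is odd.
Digit sum 20, not divisible by 3.
Ends in 1: not divisible by 5.
7: 16391 = 7·2341 + 4
11: 16391 = 11·1490 + 1
13: 16391 = 13·1260 + 11
17: 16391 = 17·964 + 3
19: 16391 = 19·862 + 13
23: 16391 = 23·712 + 15
29: 16391 = 29·565 + 6
31: 16391 = 31·528 + 23
37: 16391 = 37·443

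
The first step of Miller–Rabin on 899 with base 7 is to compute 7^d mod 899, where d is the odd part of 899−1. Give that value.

877

899 − 1 = 898 = 2^1 · 449, so d = 449.
7^1 ≡ 7 (mod 899)
7^2 ≡ 7^2 = 49 ≡ 49 (mod 899)
7^4 ≡ 49^2 = 2401 ≡ 603 (mod 899)
7^8 ≡ 603^2 = 363609 ≡ 413 (mod 899)
7^16 ≡ 413^2 = 170569 ≡ 658 (mod 899)
7^32 ≡ 658^2 = 432964 ≡ 545 (mod 899)
7^64 ≡ 545^2 = 297025 ≡ 355 (mod 899)
7^128 ≡ 355^2 = 126025 ≡ 165 (mod 899)
7^256 ≡ 165^2 = 27225 ≡ 255 (mod 899)
449 = 256 + 128 + 64 + 1 in binary powers of 2.
So 7^449 ≡ 255 · 165 · 355 · 7 ≡ 877 (mod 899).
Squaring chain: 877; never reaches −1, so base 7 is a Miller–Rabin witness that 899 is composite.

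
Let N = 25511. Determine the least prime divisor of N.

97

25511 is odd.
Digit sum 14, not divisible by 3.
Ends in 1: not divisible by 5.
7: 25511 = 7·3644 + 3
11: 25511 = 11·2319 + 2
13: 25511 = 13·1962 + 5
17: 25511 = 17·1500 + 11
19: 25511 = 19·1342 + 13
23: 25511 = 23·1109 + 4
29: 25511 = 29·879 + 20
31: 25511 = 31·822 + 29
37: 25511 = 37·689 + 18
41: 25511 = 41·622 + 9
43: 25511 = 43·593 + 12
47: 25511 = 47·542 + 37
53: 25511 = 53·481 + 18
59: 25511 = 59·432 + 23
61: 25511 = 61·418 + 13
67: 25511 = 67·380 + 51
71: 25511 = 71·359 + 22
73: 25511 = 73·349 + 34
79: 25511 = 79·322 + 73
83: 25511 = 83·307 + 30
89: 25511 = 89·286 + 57
97: 25511 = 97·263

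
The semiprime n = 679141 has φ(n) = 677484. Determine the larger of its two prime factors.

φ(n) = (p−1)(q−1) = n − (p+q) + 1, so p + q = 679141 − 677484 + 1 = 1658.
p and q are the roots of t² − 1658t + 679141 = 0.
Discriminant: 1658² − 4·679141 = 2748964 − 2716564 = 32400; √32400 = 180.
q = (1658 − 180)/2 = 739, p = (1658 + 180)/2 = 919.
Check: 739 · 919 = 679141.

919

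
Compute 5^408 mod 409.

5^1 ≡ 5 (mod 409)
5^2 ≡ 5^2 = 25 ≡ 25 (mod 409)
5^4 ≡ 25^2 = 625 ≡ 216 (mod 409)
5^8 ≡ 216^2 = 46656 ≡ 30 (mod 409)
5^16 ≡ 30^2 = 900 ≡ 82 (mod 409)
5^32 ≡ 82^2 = 6724 ≡ 180 (mod 409)
5^64 ≡ 180^2 = 32400 ≡ 89 (mod 409)
5^128 ≡ 89^2 = 7921 ≡ 150 (mod 409)
5^256 ≡ 150^2 = 22500 ≡ 5 (mod 409)
408 = 256 + 128 + 16 + 8 in binary powers of 2.
So 5^408 ≡ 5 · 150 · 82 · 30 ≡ 1 (mod 409).
Since the result is 1, base 5 gives no evidence that 409 is composite.

1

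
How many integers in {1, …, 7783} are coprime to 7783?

Factor: 7783 = 43 · 181.
φ(7783) = (43−1) · (181−1) = 42 · 180 = 7560.

7560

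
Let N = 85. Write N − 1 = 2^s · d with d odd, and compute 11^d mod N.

61

85 − 1 = 84 = 2^2 · 21, so d = 21.
11^1 ≡ 11 (mod 85)
11^2 ≡ 11^2 = 121 ≡ 36 (mod 85)
11^4 ≡ 36^2 = 1296 ≡ 21 (mod 85)
11^8 ≡ 21^2 = 441 ≡ 16 (mod 85)
11^16 ≡ 16^2 = 256 ≡ 1 (mod 85)
21 = 16 + 4 + 1 in binary powers of 2.
So 11^21 ≡ 1 · 21 · 11 ≡ 61 (mod 85).
Squaring chain: 61 → 66; never reaches −1, so base 11 is a Miller–Rabin witness that 85 is composite.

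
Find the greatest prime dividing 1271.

1271 = 31 · 41
41 is prime.
So 1271 = 31 · 41; the largest prime factor is 41.

41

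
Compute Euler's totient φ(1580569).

Factor: 1580569 = 83 · 137 · 139.
φ(1580569) = (83−1) · (137−1) · (139−1) = 82 · 136 · 138 = 1538976.

1538976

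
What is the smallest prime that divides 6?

2

6 is even: 2 divides it.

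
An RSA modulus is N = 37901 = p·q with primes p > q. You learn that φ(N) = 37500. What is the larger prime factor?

251

φ(n) = (p−1)(q−1) = n − (p+q) + 1, so p + q = 37901 − 37500 + 1 = 402.
p and q are the roots of t² − 402t + 37901 = 0.
Discriminant: 402² − 4·37901 = 161604 − 151604 = 10000; √10000 = 100.
q = (402 − 100)/2 = 151, p = (402 + 100)/2 = 251.
Check: 151 · 251 = 37901.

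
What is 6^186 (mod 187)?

49

6^1 ≡ 6 (mod 187)
6^2 ≡ 6^2 = 36 ≡ 36 (mod 187)
6^4 ≡ 36^2 = 1296 ≡ 174 (mod 187)
6^8 ≡ 174^2 = 30276 ≡ 169 (mod 187)
6^16 ≡ 169^2 = 28561 ≡ 137 (mod 187)
6^32 ≡ 137^2 = 18769 ≡ 69 (mod 187)
6^64 ≡ 69^2 = 4761 ≡ 86 (mod 187)
6^128 ≡ 86^2 = 7396 ≡ 103 (mod 187)
186 = 128 + 32 + 16 + 8 + 2 in binary powers of 2.
So 6^186 ≡ 103 · 69 · 137 · 169 · 36 ≡ 49 (mod 187).
Since 49 ≠ 1, base 6 is a Fermat witness: 187 is composite.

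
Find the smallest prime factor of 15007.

43

15007 is odd.
Digit sum 13, not divisible by 3.
Ends in 7: not divisible by 5.
7: 15007 = 7·2143 + 6
11: 15007 = 11·1364 + 3
13: 15007 = 13·1154 + 5
17: 15007 = 17·882 + 13
19: 15007 = 19·789 + 16
23: 15007 = 23·652 + 11
29: 15007 = 29·517 + 14
31: 15007 = 31·484 + 3
37: 15007 = 37·405 + 22
41: 15007 = 41·366 + 1
43: 15007 = 43·349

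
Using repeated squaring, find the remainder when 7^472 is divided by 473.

423

7^1 ≡ 7 (mod 473)
7^2 ≡ 7^2 = 49 ≡ 49 (mod 473)
7^4 ≡ 49^2 = 2401 ≡ 36 (mod 473)
7^8 ≡ 36^2 = 1296 ≡ 350 (mod 473)
7^16 ≡ 350^2 = 122500 ≡ 466 (mod 473)
7^32 ≡ 466^2 = 217156 ≡ 49 (mod 473)
7^64 ≡ 49^2 = 2401 ≡ 36 (mod 473)
7^128 ≡ 36^2 = 1296 ≡ 350 (mod 473)
7^256 ≡ 350^2 = 122500 ≡ 466 (mod 473)
472 = 256 + 128 + 64 + 16 + 8 in binary powers of 2.
So 7^472 ≡ 466 · 350 · 36 · 466 · 350 ≡ 423 (mod 473).
Since 423 ≠ 1, base 7 is a Fermat witness: 473 is composite.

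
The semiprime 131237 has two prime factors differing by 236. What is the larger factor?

499

Since p = q + 236, we have 131237 = q(q + 236), so q² + 236q − 131237 = 0.
Discriminant: 236² + 4·131237 = 55696 + 524948 = 580644; √580644 = 762.
q = (−236 + 762)/2 = 263, and p = q + 236 = 499.
Check: 263 · 499 = 131237.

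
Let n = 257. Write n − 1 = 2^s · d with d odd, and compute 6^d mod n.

6

257 − 1 = 256 = 2^8 · 1, so d = 1.
6^1 ≡ 6 (mod 257)
1 = 1 in binary powers of 2.
So 6^1 ≡ 6 ≡ 6 (mod 257).
Squaring chain: 6 → 36 → 11 → 121 → 249 → 64 → 241 → 256; reaches −1, so base 6 does not prove 257 composite.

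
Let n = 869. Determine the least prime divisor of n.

869 is odd.
Digit sum 23, not divisible by 3.
Ends in 9: not divisible by 5.
7: 869 = 7·124 + 1
11: 869 = 11·79

11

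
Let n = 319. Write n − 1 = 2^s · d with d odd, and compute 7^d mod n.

74

319 − 1 = 318 = 2^1 · 159, so d = 159.
7^1 ≡ 7 (mod 319)
7^2 ≡ 7^2 = 49 ≡ 49 (mod 319)
7^4 ≡ 49^2 = 2401 ≡ 168 (mod 319)
7^8 ≡ 168^2 = 28224 ≡ 152 (mod 319)
7^16 ≡ 152^2 = 23104 ≡ 136 (mod 319)
7^32 ≡ 136^2 = 18496 ≡ 313 (mod 319)
7^64 ≡ 313^2 = 97969 ≡ 36 (mod 319)
7^128 ≡ 36^2 = 1296 ≡ 20 (mod 319)
159 = 128 + 16 + 8 + 4 + 2 + 1 in binary powers of 2.
So 7^159 ≡ 20 · 136 · 152 · 168 · 49 · 7 ≡ 74 (mod 319).
Squaring chain: 74; never reaches −1, so base 7 is a Miller–Rabin witness that 319 is composite.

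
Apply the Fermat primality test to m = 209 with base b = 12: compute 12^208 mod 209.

45

12^1 ≡ 12 (mod 209)
12^2 ≡ 12^2 = 144 ≡ 144 (mod 209)
12^4 ≡ 144^2 = 20736 ≡ 45 (mod 209)
12^8 ≡ 45^2 = 2025 ≡ 144 (mod 209)
12^16 ≡ 144^2 = 20736 ≡ 45 (mod 209)
12^32 ≡ 45^2 = 2025 ≡ 144 (mod 209)
12^64 ≡ 144^2 = 20736 ≡ 45 (mod 209)
12^128 ≡ 45^2 = 2025 ≡ 144 (mod 209)
208 = 128 + 64 + 16 in binary powers of 2.
So 12^208 ≡ 144 · 45 · 45 ≡ 45 (mod 209).
Since 45 ≠ 1, base 12 is a Fermat witness: 209 is composite.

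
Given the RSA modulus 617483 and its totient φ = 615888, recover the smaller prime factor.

659

φ(n) = (p−1)(q−1) = n − (p+q) + 1, so p + q = 617483 − 615888 + 1 = 1596.
p and q are the roots of t² − 1596t + 617483 = 0.
Discriminant: 1596² − 4·617483 = 2547216 − 2469932 = 77284; √77284 = 278.
q = (1596 − 278)/2 = 659, p = (1596 + 278)/2 = 937.
Check: 659 · 937 = 617483.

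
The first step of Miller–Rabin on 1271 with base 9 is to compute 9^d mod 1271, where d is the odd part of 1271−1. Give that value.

1271 − 1 = 1270 = 2^1 · 635, so d = 635.
9^1 ≡ 9 (mod 1271)
9^2 ≡ 9^2 = 81 ≡ 81 (mod 1271)
9^4 ≡ 81^2 = 6561 ≡ 206 (mod 1271)
9^8 ≡ 206^2 = 42436 ≡ 493 (mod 1271)
9^16 ≡ 493^2 = 243049 ≡ 288 (mod 1271)
9^32 ≡ 288^2 = 82944 ≡ 329 (mod 1271)
9^64 ≡ 329^2 = 108241 ≡ 206 (mod 1271)
9^128 ≡ 206^2 = 42436 ≡ 493 (mod 1271)
9^256 ≡ 493^2 = 243049 ≡ 288 (mod 1271)
9^512 ≡ 288^2 = 82944 ≡ 329 (mod 1271)
635 = 512 + 64 + 32 + 16 + 8 + 2 + 1 in binary powers of 2.
So 9^635 ≡ 329 · 206 · 329 · 288 · 493 · 81 · 9 ≡ 893 (mod 1271).
Squaring chain: 893; never reaches −1, so base 9 is a Miller–Rabin witness that 1271 is composite.

893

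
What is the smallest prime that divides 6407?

43

6407 is odd.
Digit sum 17, not divisible by 3.
Ends in 7: not divisible by 5.
7: 6407 = 7·915 + 2
11: 6407 = 11·582 + 5
13: 6407 = 13·492 + 11
17: 6407 = 17·376 + 15
19: 6407 = 19·337 + 4
23: 6407 = 23·278 + 13
29: 6407 = 29·220 + 27
31: 6407 = 31·206 + 21
37: 6407 = 37·173 + 6
41: 6407 = 41·156 + 11
43: 6407 = 43·149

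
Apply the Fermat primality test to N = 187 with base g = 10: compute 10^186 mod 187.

10^1 ≡ 10 (mod 187)
10^2 ≡ 10^2 = 100 ≡ 100 (mod 187)
10^4 ≡ 100^2 = 10000 ≡ 89 (mod 187)
10^8 ≡ 89^2 = 7921 ≡ 67 (mod 187)
10^16 ≡ 67^2 = 4489 ≡ 1 (mod 187)
10^32 ≡ 1^2 = 1 ≡ 1 (mod 187)
10^64 ≡ 1^2 = 1 ≡ 1 (mod 187)
10^128 ≡ 1^2 = 1 ≡ 1 (mod 187)
186 = 128 + 32 + 16 + 8 + 2 in binary powers of 2.
So 10^186 ≡ 1 · 1 · 1 · 67 · 100 ≡ 155 (mod 187).
Since 155 ≠ 1, base 10 is a Fermat witness: 187 is composite.

155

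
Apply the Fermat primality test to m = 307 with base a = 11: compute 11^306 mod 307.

1

11^1 ≡ 11 (mod 307)
11^2 ≡ 11^2 = 121 ≡ 121 (mod 307)
11^4 ≡ 121^2 = 14641 ≡ 212 (mod 307)
11^8 ≡ 212^2 = 44944 ≡ 122 (mod 307)
11^16 ≡ 122^2 = 14884 ≡ 148 (mod 307)
11^32 ≡ 148^2 = 21904 ≡ 107 (mod 307)
11^64 ≡ 107^2 = 11449 ≡ 90 (mod 307)
11^128 ≡ 90^2 = 8100 ≡ 118 (mod 307)
11^256 ≡ 118^2 = 13924 ≡ 109 (mod 307)
306 = 256 + 32 + 16 + 2 in binary powers of 2.
So 11^306 ≡ 109 · 107 · 148 · 121 ≡ 1 (mod 307).
Since the result is 1, base 11 gives no evidence that 307 is composite.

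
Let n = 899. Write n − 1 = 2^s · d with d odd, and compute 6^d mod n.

899 − 1 = 898 = 2^1 · 449, so d = 449.
6^1 ≡ 6 (mod 899)
6^2 ≡ 6^2 = 36 ≡ 36 (mod 899)
6^4 ≡ 36^2 = 1296 ≡ 397 (mod 899)
6^8 ≡ 397^2 = 157609 ≡ 284 (mod 899)
6^16 ≡ 284^2 = 80656 ≡ 645 (mod 899)
6^32 ≡ 645^2 = 416025 ≡ 687 (mod 899)
6^64 ≡ 687^2 = 471969 ≡ 893 (mod 899)
6^128 ≡ 893^2 = 797449 ≡ 36 (mod 899)
6^256 ≡ 36^2 = 1296 ≡ 397 (mod 899)
449 = 256 + 128 + 64 + 1 in binary powers of 2.
So 6^449 ≡ 397 · 36 · 893 · 6 ≡ 615 (mod 899).
Squaring chain: 615; never reaches −1, so base 6 is a Miller–Rabin witness that 899 is composite.

615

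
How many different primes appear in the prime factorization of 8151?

8151 = 3 · 2717
2717 = 11 · 247
247 = 13 · 19
8151 = 3 · 11 · 13 · 19, which has 4 distinct prime factors.

4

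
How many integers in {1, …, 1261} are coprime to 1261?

1152

Factor: 1261 = 13 · 97.
φ(1261) = (13−1) · (97−1) = 12 · 96 = 1152.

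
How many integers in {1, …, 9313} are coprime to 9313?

Factor: 9313 = 67 · 139.
φ(9313) = (67−1) · (139−1) = 66 · 138 = 9108.

9108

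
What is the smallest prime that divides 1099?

1099 is odd.
Digit sum 19, not divisible by 3.
Ends in 9: not divisible by 5.
7: 1099 = 7·157

7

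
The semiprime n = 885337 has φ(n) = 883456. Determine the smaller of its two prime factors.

φ(n) = (p−1)(q−1) = n − (p+q) + 1, so p + q = 885337 − 883456 + 1 = 1882.
p and q are the roots of t² − 1882t + 885337 = 0.
Discriminant: 1882² − 4·885337 = 3541924 − 3541348 = 576; √576 = 24.
q = (1882 − 24)/2 = 929, p = (1882 + 24)/2 = 953.
Check: 929 · 953 = 885337.

929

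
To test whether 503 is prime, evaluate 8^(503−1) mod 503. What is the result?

1

8^1 ≡ 8 (mod 503)
8^2 ≡ 8^2 = 64 ≡ 64 (mod 503)
8^4 ≡ 64^2 = 4096 ≡ 72 (mod 503)
8^8 ≡ 72^2 = 5184 ≡ 154 (mod 503)
8^16 ≡ 154^2 = 23716 ≡ 75 (mod 503)
8^32 ≡ 75^2 = 5625 ≡ 92 (mod 503)
8^64 ≡ 92^2 = 8464 ≡ 416 (mod 503)
8^128 ≡ 416^2 = 173056 ≡ 24 (mod 503)
8^256 ≡ 24^2 = 576 ≡ 73 (mod 503)
502 = 256 + 128 + 64 + 32 + 16 + 4 + 2 in binary powers of 2.
So 8^502 ≡ 73 · 24 · 416 · 92 · 75 · 72 · 64 ≡ 1 (mod 503).
Since the result is 1, base 8 gives no evidence that 503 is composite.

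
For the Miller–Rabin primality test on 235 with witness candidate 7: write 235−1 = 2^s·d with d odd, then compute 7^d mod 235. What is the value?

235 − 1 = 234 = 2^1 · 117, so d = 117.
7^1 ≡ 7 (mod 235)
7^2 ≡ 7^2 = 49 ≡ 49 (mod 235)
7^4 ≡ 49^2 = 2401 ≡ 51 (mod 235)
7^8 ≡ 51^2 = 2601 ≡ 16 (mod 235)
7^16 ≡ 16^2 = 256 ≡ 21 (mod 235)
7^32 ≡ 21^2 = 441 ≡ 206 (mod 235)
7^64 ≡ 206^2 = 42436 ≡ 136 (mod 235)
117 = 64 + 32 + 16 + 4 + 1 in binary powers of 2.
So 7^117 ≡ 136 · 206 · 21 · 51 · 7 ≡ 2 (mod 235).
Squaring chain: 2; never reaches −1, so base 7 is a Miller–Rabin witness that 235 is composite.

2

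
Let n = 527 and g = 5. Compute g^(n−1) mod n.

253

5^1 ≡ 5 (mod 527)
5^2 ≡ 5^2 = 25 ≡ 25 (mod 527)
5^4 ≡ 25^2 = 625 ≡ 98 (mod 527)
5^8 ≡ 98^2 = 9604 ≡ 118 (mod 527)
5^16 ≡ 118^2 = 13924 ≡ 222 (mod 527)
5^32 ≡ 222^2 = 49284 ≡ 273 (mod 527)
5^64 ≡ 273^2 = 74529 ≡ 222 (mod 527)
5^128 ≡ 222^2 = 49284 ≡ 273 (mod 527)
5^256 ≡ 273^2 = 74529 ≡ 222 (mod 527)
5^512 ≡ 222^2 = 49284 ≡ 273 (mod 527)
526 = 512 + 8 + 4 + 2 in binary powers of 2.
So 5^526 ≡ 273 · 118 · 98 · 25 ≡ 253 (mod 527).
Since 253 ≠ 1, base 5 is a Fermat witness: 527 is composite.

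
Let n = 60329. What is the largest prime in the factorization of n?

61

60329 = 23 · 2623
2623 = 43 · 61
61 is prime.
So 60329 = 23 · 43 · 61; the largest prime factor is 61.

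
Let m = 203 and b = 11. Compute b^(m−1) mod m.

67

11^1 ≡ 11 (mod 203)
11^2 ≡ 11^2 = 121 ≡ 121 (mod 203)
11^4 ≡ 121^2 = 14641 ≡ 25 (mod 203)
11^8 ≡ 25^2 = 625 ≡ 16 (mod 203)
11^16 ≡ 16^2 = 256 ≡ 53 (mod 203)
11^32 ≡ 53^2 = 2809 ≡ 170 (mod 203)
11^64 ≡ 170^2 = 28900 ≡ 74 (mod 203)
11^128 ≡ 74^2 = 5476 ≡ 198 (mod 203)
202 = 128 + 64 + 8 + 2 in binary powers of 2.
So 11^202 ≡ 198 · 74 · 16 · 121 ≡ 67 (mod 203).
Since 67 ≠ 1, base 11 is a Fermat witness: 203 is composite.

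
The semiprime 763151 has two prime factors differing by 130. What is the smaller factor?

811

Since p = q + 130, we have 763151 = q(q + 130), so q² + 130q − 763151 = 0.
Discriminant: 130² + 4·763151 = 16900 + 3052604 = 3069504; √3069504 = 1752.
q = (−130 + 1752)/2 = 811, and p = q + 130 = 941.
Check: 811 · 941 = 763151.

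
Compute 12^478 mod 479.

1

12^1 ≡ 12 (mod 479)
12^2 ≡ 12^2 = 144 ≡ 144 (mod 479)
12^4 ≡ 144^2 = 20736 ≡ 139 (mod 479)
12^8 ≡ 139^2 = 19321 ≡ 161 (mod 479)
12^16 ≡ 161^2 = 25921 ≡ 55 (mod 479)
12^32 ≡ 55^2 = 3025 ≡ 151 (mod 479)
12^64 ≡ 151^2 = 22801 ≡ 288 (mod 479)
12^128 ≡ 288^2 = 82944 ≡ 77 (mod 479)
12^256 ≡ 77^2 = 5929 ≡ 181 (mod 479)
478 = 256 + 128 + 64 + 16 + 8 + 4 + 2 in binary powers of 2.
So 12^478 ≡ 181 · 77 · 288 · 55 · 161 · 139 · 144 ≡ 1 (mod 479).
Since the result is 1, base 12 gives no evidence that 479 is composite.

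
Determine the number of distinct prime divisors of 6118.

6118 = 2 · 3059
3059 = 7 · 437
437 = 19 · 23
6118 = 2 · 7 · 19 · 23, which has 4 distinct prime factors.

4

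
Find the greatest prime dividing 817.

43

817 = 19 · 43
43 is prime.
So 817 = 19 · 43; the largest prime factor is 43.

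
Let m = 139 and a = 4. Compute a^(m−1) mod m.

4^1 ≡ 4 (mod 139)
4^2 ≡ 4^2 = 16 ≡ 16 (mod 139)
4^4 ≡ 16^2 = 256 ≡ 117 (mod 139)
4^8 ≡ 117^2 = 13689 ≡ 67 (mod 139)
4^16 ≡ 67^2 = 4489 ≡ 41 (mod 139)
4^32 ≡ 41^2 = 1681 ≡ 13 (mod 139)
4^64 ≡ 13^2 = 169 ≡ 30 (mod 139)
4^128 ≡ 30^2 = 900 ≡ 66 (mod 139)
138 = 128 + 8 + 2 in binary powers of 2.
So 4^138 ≡ 66 · 67 · 16 ≡ 1 (mod 139).
Since the result is 1, base 4 gives no evidence that 139 is composite.

1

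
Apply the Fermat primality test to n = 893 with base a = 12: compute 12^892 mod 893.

12^1 ≡ 12 (mod 893)
12^2 ≡ 12^2 = 144 ≡ 144 (mod 893)
12^4 ≡ 144^2 = 20736 ≡ 197 (mod 893)
12^8 ≡ 197^2 = 38809 ≡ 410 (mod 893)
12^16 ≡ 410^2 = 168100 ≡ 216 (mod 893)
12^32 ≡ 216^2 = 46656 ≡ 220 (mod 893)
12^64 ≡ 220^2 = 48400 ≡ 178 (mod 893)
12^128 ≡ 178^2 = 31684 ≡ 429 (mod 893)
12^256 ≡ 429^2 = 184041 ≡ 83 (mod 893)
12^512 ≡ 83^2 = 6889 ≡ 638 (mod 893)
892 = 512 + 256 + 64 + 32 + 16 + 8 + 4 in binary powers of 2.
So 12^892 ≡ 638 · 83 · 178 · 220 · 216 · 410 · 197 ≡ 178 (mod 893).
Since 178 ≠ 1, base 12 is a Fermat witness: 893 is composite.

178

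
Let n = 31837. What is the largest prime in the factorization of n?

31837 = 13 · 2449
2449 = 31 · 79
79 is prime.
So 31837 = 13 · 31 · 79; the largest prime factor is 79.

79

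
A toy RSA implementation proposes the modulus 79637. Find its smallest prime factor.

79637 is odd.
Digit sum 32, not divisible by 3.
Ends in 7: not divisible by 5.
7: 79637 = 7·11376 + 5
11: 79637 = 11·7239 + 8
13: 79637 = 13·6125 + 12
17: 79637 = 17·4684 + 9
19: 79637 = 19·4191 + 8
23: 79637 = 23·3462 + 11
29: 79637 = 29·2746 + 3
31: 79637 = 31·2568 + 29
37: 79637 = 37·2152 + 13
41: 79637 = 41·1942 + 15
43: 79637 = 43·1852 + 1
47: 79637 = 47·1694 + 19
53: 79637 = 53·1502 + 31
59: 79637 = 59·1349 + 46
61: 79637 = 61·1305 + 32
67: 79637 = 67·1188 + 41
71: 79637 = 71·1121 + 46
73: 79637 = 73·1090 + 67
79: 79637 = 79·1008 + 5
83: 79637 = 83·959 + 40
89: 79637 = 89·894 + 71
97: 79637 = 97·821

97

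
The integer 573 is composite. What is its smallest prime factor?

573 is odd.
Digit sum 15, divisible by 3.

3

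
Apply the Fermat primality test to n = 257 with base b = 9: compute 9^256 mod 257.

9^1 ≡ 9 (mod 257)
9^2 ≡ 9^2 = 81 ≡ 81 (mod 257)
9^4 ≡ 81^2 = 6561 ≡ 136 (mod 257)
9^8 ≡ 136^2 = 18496 ≡ 249 (mod 257)
9^16 ≡ 249^2 = 62001 ≡ 64 (mod 257)
9^32 ≡ 64^2 = 4096 ≡ 241 (mod 257)
9^64 ≡ 241^2 = 58081 ≡ 256 (mod 257)
9^128 ≡ 256^2 = 65536 ≡ 1 (mod 257)
9^256 ≡ 1^2 = 1 ≡ 1 (mod 257)
256 = 256 in binary powers of 2.
So 9^256 ≡ 1 ≡ 1 (mod 257).
Since the result is 1, base 9 gives no evidence that 257 is composite.

1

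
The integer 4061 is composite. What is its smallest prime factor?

31

4061 is odd.
Digit sum 11, not divisible by 3.
Ends in 1: not divisible by 5.
7: 4061 = 7·580 + 1
11: 4061 = 11·369 + 2
13: 4061 = 13·312 + 5
17: 4061 = 17·238 + 15
19: 4061 = 19·213 + 14
23: 4061 = 23·176 + 13
29: 4061 = 29·140 + 1
31: 4061 = 31·131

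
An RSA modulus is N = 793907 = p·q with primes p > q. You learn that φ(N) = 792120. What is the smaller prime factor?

φ(n) = (p−1)(q−1) = n − (p+q) + 1, so p + q = 793907 − 792120 + 1 = 1788.
p and q are the roots of t² − 1788t + 793907 = 0.
Discriminant: 1788² − 4·793907 = 3196944 − 3175628 = 21316; √21316 = 146.
q = (1788 − 146)/2 = 821, p = (1788 + 146)/2 = 967.
Check: 821 · 967 = 793907.

821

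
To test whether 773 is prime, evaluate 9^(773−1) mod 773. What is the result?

9^1 ≡ 9 (mod 773)
9^2 ≡ 9^2 = 81 ≡ 81 (mod 773)
9^4 ≡ 81^2 = 6561 ≡ 377 (mod 773)
9^8 ≡ 377^2 = 142129 ≡ 670 (mod 773)
9^16 ≡ 670^2 = 448900 ≡ 560 (mod 773)
9^32 ≡ 560^2 = 313600 ≡ 535 (mod 773)
9^64 ≡ 535^2 = 286225 ≡ 215 (mod 773)
9^128 ≡ 215^2 = 46225 ≡ 618 (mod 773)
9^256 ≡ 618^2 = 381924 ≡ 62 (mod 773)
9^512 ≡ 62^2 = 3844 ≡ 752 (mod 773)
772 = 512 + 256 + 4 in binary powers of 2.
So 9^772 ≡ 752 · 62 · 377 ≡ 1 (mod 773).
Since the result is 1, base 9 gives no evidence that 773 is composite.

1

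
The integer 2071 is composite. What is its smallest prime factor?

19

2071 is odd.
Digit sum 10, not divisible by 3.
Ends in 1: not divisible by 5.
7: 2071 = 7·295 + 6
11: 2071 = 11·188 + 3
13: 2071 = 13·159 + 4
17: 2071 = 17·121 + 14
19: 2071 = 19·109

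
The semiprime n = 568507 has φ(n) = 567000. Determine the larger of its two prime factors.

757

φ(n) = (p−1)(q−1) = n − (p+q) + 1, so p + q = 568507 − 567000 + 1 = 1508.
p and q are the roots of t² − 1508t + 568507 = 0.
Discriminant: 1508² − 4·568507 = 2274064 − 2274028 = 36; √36 = 6.
q = (1508 − 6)/2 = 751, p = (1508 + 6)/2 = 757.
Check: 751 · 757 = 568507.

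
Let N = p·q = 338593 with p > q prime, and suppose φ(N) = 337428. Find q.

547

φ(n) = (p−1)(q−1) = n − (p+q) + 1, so p + q = 338593 − 337428 + 1 = 1166.
p and q are the roots of t² − 1166t + 338593 = 0.
Discriminant: 1166² − 4·338593 = 1359556 − 1354372 = 5184; √5184 = 72.
q = (1166 − 72)/2 = 547, p = (1166 + 72)/2 = 619.
Check: 547 · 619 = 338593.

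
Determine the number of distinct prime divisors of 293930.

6

293930 = 2 · 146965
146965 = 5 · 29393
29393 = 7 · 4199
4199 = 13 · 323
323 = 17 · 19
293930 = 2 · 5 · 7 · 13 · 17 · 19, which has 6 distinct prime factors.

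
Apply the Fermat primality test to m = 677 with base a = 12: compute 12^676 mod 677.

1

12^1 ≡ 12 (mod 677)
12^2 ≡ 12^2 = 144 ≡ 144 (mod 677)
12^4 ≡ 144^2 = 20736 ≡ 426 (mod 677)
12^8 ≡ 426^2 = 181476 ≡ 40 (mod 677)
12^16 ≡ 40^2 = 1600 ≡ 246 (mod 677)
12^32 ≡ 246^2 = 60516 ≡ 263 (mod 677)
12^64 ≡ 263^2 = 69169 ≡ 115 (mod 677)
12^128 ≡ 115^2 = 13225 ≡ 362 (mod 677)
12^256 ≡ 362^2 = 131044 ≡ 383 (mod 677)
12^512 ≡ 383^2 = 146689 ≡ 457 (mod 677)
676 = 512 + 128 + 32 + 4 in binary powers of 2.
So 12^676 ≡ 457 · 362 · 263 · 426 ≡ 1 (mod 677).
Since the result is 1, base 12 gives no evidence that 677 is composite.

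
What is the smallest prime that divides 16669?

16669 is odd.
Digit sum 28, not divisible by 3.
Ends in 9: not divisible by 5.
7: 16669 = 7·2381 + 2
11: 16669 = 11·1515 + 4
13: 16669 = 13·1282 + 3
17: 16669 = 17·980 + 9
19: 16669 = 19·877 + 6
23: 16669 = 23·724 + 17
29: 16669 = 29·574 + 23
31: 16669 = 31·537 + 22
37: 16669 = 37·450 + 19
41: 16669 = 41·406 + 23
43: 16669 = 43·387 + 28
47: 16669 = 47·354 + 31
53: 16669 = 53·314 + 27
59: 16669 = 59·282 + 31
61: 16669 = 61·273 + 16
67: 16669 = 67·248 + 53
71: 16669 = 71·234 + 55
73: 16669 = 73·228 + 25
79: 16669 = 79·211

79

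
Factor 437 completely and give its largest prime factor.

23

437 = 19 · 23
23 is prime.
So 437 = 19 · 23; the largest prime factor is 23.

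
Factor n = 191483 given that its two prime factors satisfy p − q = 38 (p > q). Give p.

457

Since p = q + 38, we have 191483 = q(q + 38), so q² + 38q − 191483 = 0.
Discriminant: 38² + 4·191483 = 1444 + 765932 = 767376; √767376 = 876.
q = (−38 + 876)/2 = 419, and p = q + 38 = 457.
Check: 419 · 457 = 191483.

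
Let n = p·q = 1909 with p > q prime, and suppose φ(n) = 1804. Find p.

83

φ(n) = (p−1)(q−1) = n − (p+q) + 1, so p + q = 1909 − 1804 + 1 = 106.
p and q are the roots of t² − 106t + 1909 = 0.
Discriminant: 106² − 4·1909 = 11236 − 7636 = 3600; √3600 = 60.
q = (106 − 60)/2 = 23, p = (106 + 60)/2 = 83.
Check: 23 · 83 = 1909.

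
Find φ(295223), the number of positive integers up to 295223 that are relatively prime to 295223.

Factor: 295223 = 37 · 79 · 101.
φ(295223) = (37−1) · (79−1) · (101−1) = 36 · 78 · 100 = 280800.

280800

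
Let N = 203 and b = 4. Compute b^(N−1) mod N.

4^1 ≡ 4 (mod 203)
4^2 ≡ 4^2 = 16 ≡ 16 (mod 203)
4^4 ≡ 16^2 = 256 ≡ 53 (mod 203)
4^8 ≡ 53^2 = 2809 ≡ 170 (mod 203)
4^16 ≡ 170^2 = 28900 ≡ 74 (mod 203)
4^32 ≡ 74^2 = 5476 ≡ 198 (mod 203)
4^64 ≡ 198^2 = 39204 ≡ 25 (mod 203)
4^128 ≡ 25^2 = 625 ≡ 16 (mod 203)
202 = 128 + 64 + 8 + 2 in binary powers of 2.
So 4^202 ≡ 16 · 25 · 170 · 16 ≡ 123 (mod 203).
Since 123 ≠ 1, base 4 is a Fermat witness: 203 is composite.

123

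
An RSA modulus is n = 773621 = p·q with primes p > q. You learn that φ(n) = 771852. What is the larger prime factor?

983

φ(n) = (p−1)(q−1) = n − (p+q) + 1, so p + q = 773621 − 771852 + 1 = 1770.
p and q are the roots of t² − 1770t + 773621 = 0.
Discriminant: 1770² − 4·773621 = 3132900 − 3094484 = 38416; √38416 = 196.
q = (1770 − 196)/2 = 787, p = (1770 + 196)/2 = 983.
Check: 787 · 983 = 773621.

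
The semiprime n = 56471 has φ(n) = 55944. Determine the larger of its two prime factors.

379

φ(n) = (p−1)(q−1) = n − (p+q) + 1, so p + q = 56471 − 55944 + 1 = 528.
p and q are the roots of t² − 528t + 56471 = 0.
Discriminant: 528² − 4·56471 = 278784 − 225884 = 52900; √52900 = 230.
q = (528 − 230)/2 = 149, p = (528 + 230)/2 = 379.
Check: 149 · 379 = 56471.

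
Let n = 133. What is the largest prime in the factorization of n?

19

133 = 7 · 19
19 is prime.
So 133 = 7 · 19; the largest prime factor is 19.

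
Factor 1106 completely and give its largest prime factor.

79

1106 = 2 · 553
553 = 7 · 79
79 is prime.
So 1106 = 2 · 7 · 79; the largest prime factor is 79.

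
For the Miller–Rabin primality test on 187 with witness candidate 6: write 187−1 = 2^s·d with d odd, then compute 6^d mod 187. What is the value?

95

187 − 1 = 186 = 2^1 · 93, so d = 93.
6^1 ≡ 6 (mod 187)
6^2 ≡ 6^2 = 36 ≡ 36 (mod 187)
6^4 ≡ 36^2 = 1296 ≡ 174 (mod 187)
6^8 ≡ 174^2 = 30276 ≡ 169 (mod 187)
6^16 ≡ 169^2 = 28561 ≡ 137 (mod 187)
6^32 ≡ 137^2 = 18769 ≡ 69 (mod 187)
6^64 ≡ 69^2 = 4761 ≡ 86 (mod 187)
93 = 64 + 16 + 8 + 4 + 1 in binary powers of 2.
So 6^93 ≡ 86 · 137 · 169 · 174 · 6 ≡ 95 (mod 187).
Squaring chain: 95; never reaches −1, so base 6 is a Miller–Rabin witness that 187 is composite.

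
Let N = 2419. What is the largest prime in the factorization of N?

2419 = 41 · 59
59 is prime.
So 2419 = 41 · 59; the largest prime factor is 59.

59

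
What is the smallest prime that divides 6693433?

6693433 is odd.
Digit sum 34, not divisible by 3.
Ends in 3: not divisible by 5.
7: 6693433 = 7·956204 + 5
11: 6693433 = 11·608493 + 10
13: 6693433 = 13·514879 + 6
17: 6693433 = 17·393731 + 6
19: 6693433 = 19·352285 + 18
23: 6693433 = 23·291018 + 19
29: 6693433 = 29·230808 + 1
31: 6693433 = 31·215917 + 6
37: 6693433 = 37·180903 + 22
41: 6693433 = 41·163254 + 19
43: 6693433 = 43·155661 + 10
47: 6693433 = 47·142413 + 22
53: 6693433 = 53·126291 + 10
59: 6693433 = 59·113448 + 1
61: 6693433 = 61·109728 + 25
67: 6693433 = 67·99901 + 66
71: 6693433 = 71·94273 + 50
73: 6693433 = 73·91690 + 63
79: 6693433 = 79·84727

79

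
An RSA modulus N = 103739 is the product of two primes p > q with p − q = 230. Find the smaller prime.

Since p = q + 230, we have 103739 = q(q + 230), so q² + 230q − 103739 = 0.
Discriminant: 230² + 4·103739 = 52900 + 414956 = 467856; √467856 = 684.
q = (−230 + 684)/2 = 227, and p = q + 230 = 457.
Check: 227 · 457 = 103739.

227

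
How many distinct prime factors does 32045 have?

32045 = 5 · 6409
6409 = 13 · 493
493 = 17 · 29
32045 = 5 · 13 · 17 · 29, which has 4 distinct prime factors.

4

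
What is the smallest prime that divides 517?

11

517 is odd.
Digit sum 13, not divisible by 3.
Ends in 7: not divisible by 5.
7: 517 = 7·73 + 6
11: 517 = 11·47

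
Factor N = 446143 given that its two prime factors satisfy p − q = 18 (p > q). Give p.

677

Since p = q + 18, we have 446143 = q(q + 18), so q² + 18q − 446143 = 0.
Discriminant: 18² + 4·446143 = 324 + 1784572 = 1784896; √1784896 = 1336.
q = (−18 + 1336)/2 = 659, and p = q + 18 = 677.
Check: 659 · 677 = 446143.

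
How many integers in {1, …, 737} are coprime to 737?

Factor: 737 = 11 · 67.
φ(737) = (11−1) · (67−1) = 10 · 66 = 660.

660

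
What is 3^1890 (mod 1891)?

3^1 ≡ 3 (mod 1891)
3^2 ≡ 3^2 = 9 ≡ 9 (mod 1891)
3^4 ≡ 9^2 = 81 ≡ 81 (mod 1891)
3^8 ≡ 81^2 = 6561 ≡ 888 (mod 1891)
3^16 ≡ 888^2 = 788544 ≡ 1888 (mod 1891)
3^32 ≡ 1888^2 = 3564544 ≡ 9 (mod 1891)
3^64 ≡ 9^2 = 81 ≡ 81 (mod 1891)
3^128 ≡ 81^2 = 6561 ≡ 888 (mod 1891)
3^256 ≡ 888^2 = 788544 ≡ 1888 (mod 1891)
3^512 ≡ 1888^2 = 3564544 ≡ 9 (mod 1891)
3^1024 ≡ 9^2 = 81 ≡ 81 (mod 1891)
1890 = 1024 + 512 + 256 + 64 + 32 + 2 in binary powers of 2.
So 3^1890 ≡ 81 · 9 · 1888 · 81 · 9 · 9 ≡ 1 (mod 1891).
Since the result is 1, base 3 gives no evidence that 1891 is composite.

1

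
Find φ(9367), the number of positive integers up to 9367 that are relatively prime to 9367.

8064

Factor: 9367 = 17 · 19 · 29.
φ(9367) = (17−1) · (19−1) · (29−1) = 16 · 18 · 28 = 8064.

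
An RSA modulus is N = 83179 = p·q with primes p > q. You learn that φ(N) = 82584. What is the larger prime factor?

373

φ(n) = (p−1)(q−1) = n − (p+q) + 1, so p + q = 83179 − 82584 + 1 = 596.
p and q are the roots of t² − 596t + 83179 = 0.
Discriminant: 596² − 4·83179 = 355216 − 332716 = 22500; √22500 = 150.
q = (596 − 150)/2 = 223, p = (596 + 150)/2 = 373.
Check: 223 · 373 = 83179.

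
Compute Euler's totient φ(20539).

Factor: 20539 = 19 · 23 · 47.
φ(20539) = (19−1) · (23−1) · (47−1) = 18 · 22 · 46 = 18216.

18216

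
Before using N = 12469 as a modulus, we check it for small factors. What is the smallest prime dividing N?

37

12469 is odd.
Digit sum 22, not divisible by 3.
Ends in 9: not divisible by 5.
7: 12469 = 7·1781 + 2
11: 12469 = 11·1133 + 6
13: 12469 = 13·959 + 2
17: 12469 = 17·733 + 8
19: 12469 = 19·656 + 5
23: 12469 = 23·542 + 3
29: 12469 = 29·429 + 28
31: 12469 = 31·402 + 7
37: 12469 = 37·337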